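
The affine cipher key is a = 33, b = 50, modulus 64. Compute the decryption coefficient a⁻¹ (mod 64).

33

Run Euclid on (64, 33):
64 = 1*33 + 31
33 = 1*31 + 2
31 = 15*2 + 1
2 = 2*1 + 0
gcd = 1, so the inverse exists. Back-substitute:
1 = 31 − 15·2
1 = −15·33 + 16·31
1 = 16·64 − 31·33
Thus 33·(-31) ≡ 1 (mod 64); reducing, -31 mod 64 = 33.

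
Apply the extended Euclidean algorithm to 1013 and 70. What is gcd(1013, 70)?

Euclidean algorithm:
1013 = 14×70 + 33
70 = 2×33 + 4
33 = 8×4 + 1
4 = 4×1 + 0
gcd(1013, 70) = 1.
Working backward:
1 = 33 − 8·4
1 = −8·70 + 17·33
1 = 17·1013 − 246·70
So 1 = (17)·1013 + (-246)·70.

1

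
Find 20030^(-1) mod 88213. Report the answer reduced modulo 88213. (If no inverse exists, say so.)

gcd(88213, 20030) by repeated division:
88213 = 4×20030 + 8093
20030 = 2×8093 + 3844
8093 = 2×3844 + 405
3844 = 9×405 + 199
405 = 2×199 + 7
199 = 28×7 + 3
7 = 2×3 + 1
3 = 3×1 + 0
Since gcd(20030, 88213) = 1, back-substitute to write 1 as a combination:
1 = 7 − 2·3
1 = −2·199 + 57·7
1 = 57·405 − 116·199
1 = −116·3844 + 1101·405
1 = 1101·8093 − 2318·3844
1 = −2318·20030 + 5737·8093
1 = 5737·88213 − 25266·20030
So 20030·(-25266) ≡ 1 (mod 88213), and -25266 ≡ 62947 (mod 88213).

62947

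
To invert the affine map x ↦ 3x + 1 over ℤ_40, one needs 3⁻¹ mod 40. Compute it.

27

Run Euclid on (40, 3):
40 = 13*3 + 1
3 = 3*1 + 0
Since gcd(3, 40) = 1, back-substitute to write 1 as a combination:
1 = 40 − 13·3
So 3·(-13) ≡ 1 (mod 40), and -13 ≡ 27 (mod 40).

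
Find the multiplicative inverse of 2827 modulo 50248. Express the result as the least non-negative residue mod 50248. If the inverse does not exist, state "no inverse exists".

Compute gcd(2827, 50248):
50248 = 17*2827 + 2189
2827 = 1*2189 + 638
2189 = 3*638 + 275
638 = 2*275 + 88
275 = 3*88 + 11
88 = 8*11 + 0
Since gcd = 11 > 1, 2827 is not a unit mod 50248.

no inverse exists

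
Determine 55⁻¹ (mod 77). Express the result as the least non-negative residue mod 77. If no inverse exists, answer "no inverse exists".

Euclidean algorithm on 77, 55:
77 = 1·55 + 22
55 = 2·22 + 11
22 = 2·11 + 0
The gcd is 11, not 1, hence no inverse exists.

no inverse exists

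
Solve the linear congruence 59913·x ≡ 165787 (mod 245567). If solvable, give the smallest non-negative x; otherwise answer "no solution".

gcd(59913, 245567):
245567 = 4*59913 + 5915
59913 = 10*5915 + 763
5915 = 7*763 + 574
763 = 1*574 + 189
574 = 3*189 + 7
189 = 27*7 + 0
gcd = 7, but 7 ∤ 165787, so the congruence has no solution.

no solution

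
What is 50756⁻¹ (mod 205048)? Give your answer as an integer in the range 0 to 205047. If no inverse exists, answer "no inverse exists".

Euclidean algorithm on 205048, 50756:
205048 = 4×50756 + 2024
50756 = 25×2024 + 156
2024 = 12×156 + 152
156 = 1×152 + 4
152 = 38×4 + 0
gcd(50756, 205048) = 4 ≠ 1, so 50756 has no multiplicative inverse modulo 205048.

no inverse exists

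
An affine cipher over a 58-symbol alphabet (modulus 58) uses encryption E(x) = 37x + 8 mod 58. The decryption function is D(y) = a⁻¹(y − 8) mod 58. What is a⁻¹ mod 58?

Apply the Euclidean algorithm to 58 and 37:
58 = 1×37 + 21
37 = 1×21 + 16
21 = 1×16 + 5
16 = 3×5 + 1
5 = 5×1 + 0
Since gcd(37, 58) = 1, back-substitute to write 1 as a combination:
1 = 16 − 3·5
1 = −3·21 + 4·16
1 = 4·37 − 7·21
1 = −7·58 + 11·37
So 37·11 ≡ 1 (mod 58).

11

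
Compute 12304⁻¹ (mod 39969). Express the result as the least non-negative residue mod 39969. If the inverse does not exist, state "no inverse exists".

35236

Run Euclid on (39969, 12304):
39969 = 3*12304 + 3057
12304 = 4*3057 + 76
3057 = 40*76 + 17
76 = 4*17 + 8
17 = 2*8 + 1
8 = 8*1 + 0
The gcd is 1. Working backward:
1 = 17 − 2·8
1 = −2·76 + 9·17
1 = 9·3057 − 362·76
1 = −362·12304 + 1457·3057
1 = 1457·39969 − 4733·12304
Hence 12304⁻¹ ≡ -4733 ≡ 35236 (mod 39969).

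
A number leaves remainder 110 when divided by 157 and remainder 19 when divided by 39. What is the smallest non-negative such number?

Write x = 110 + 157·k. Then 157·k ≡ 19 − 110 ≡ 26 (mod 39).
Need 157⁻¹ mod 39. Extended Euclid on (39, 1):
39 = 39*1 + 0
157⁻¹ ≡ 1 (mod 39), so k ≡ 1·26 ≡ 26 (mod 39).
x = 110 + 157·26 = 4192.

4192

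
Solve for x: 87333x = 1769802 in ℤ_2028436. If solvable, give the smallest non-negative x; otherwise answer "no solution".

First find gcd(87333, 2028436):
2028436 = 23·87333 + 19777
87333 = 4·19777 + 8225
19777 = 2·8225 + 3327
8225 = 2·3327 + 1571
3327 = 2·1571 + 185
1571 = 8·185 + 91
185 = 2·91 + 3
91 = 30·3 + 1
3 = 3·1 + 0
gcd = 1, so a unique solution mod 2028436 exists.
Back-substitute for the Bézout coefficients:
1 = 91 − 30·3
1 = −30·185 + 61·91
1 = 61·1571 − 518·185
1 = −518·3327 + 1097·1571
1 = 1097·8225 − 2712·3327
1 = −2712·19777 + 6521·8225
1 = 6521·87333 − 28796·19777
1 = −28796·2028436 + 668829·87333
So 87333·(668829) ≡ 1 (mod 2028436), giving 87333⁻¹ ≡ 668829.
x ≡ 87333⁻¹·1769802 ≡ 668829·1769802 ≡ 1074058 (mod 2028436).

1074058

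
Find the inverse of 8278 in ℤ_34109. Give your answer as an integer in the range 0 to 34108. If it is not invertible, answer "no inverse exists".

gcd(34109, 8278) by repeated division:
34109 = 4×8278 + 997
8278 = 8×997 + 302
997 = 3×302 + 91
302 = 3×91 + 29
91 = 3×29 + 4
29 = 7×4 + 1
4 = 4×1 + 0
The gcd is 1. Working backward:
1 = 29 − 7·4
1 = −7·91 + 22·29
1 = 22·302 − 73·91
1 = −73·997 + 241·302
1 = 241·8278 − 2001·997
1 = −2001·34109 + 8245·8278
So 8278·8245 ≡ 1 (mod 34109).

8245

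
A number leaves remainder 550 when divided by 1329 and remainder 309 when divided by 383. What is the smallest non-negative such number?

471016

Write x = 550 + 1329·k. Then 1329·k ≡ 309 − 550 ≡ 142 (mod 383).
Need 1329⁻¹ mod 383. Extended Euclid on (383, 180):
383 = 2·180 + 23
180 = 7·23 + 19
23 = 1·19 + 4
19 = 4·4 + 3
4 = 1·3 + 1
3 = 3·1 + 0
Back-substitute:
1 = 4 − 3
1 = −19 + 5·4
1 = 5·23 − 6·19
1 = −6·180 + 47·23
1 = 47·383 − 100·180
1329⁻¹ ≡ 283 (mod 383), so k ≡ 283·142 ≡ 354 (mod 383).
x = 550 + 1329·354 = 471016.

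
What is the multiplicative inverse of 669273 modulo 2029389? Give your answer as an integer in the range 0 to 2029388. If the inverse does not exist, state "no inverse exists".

no inverse exists

Compute gcd(669273, 2029389):
2029389 = 3·669273 + 21570
669273 = 31·21570 + 603
21570 = 35·603 + 465
603 = 1·465 + 138
465 = 3·138 + 51
138 = 2·51 + 36
51 = 1·36 + 15
36 = 2·15 + 6
15 = 2·6 + 3
6 = 2·3 + 0
gcd(669273, 2029389) = 3 ≠ 1, so 669273 has no multiplicative inverse modulo 2029389.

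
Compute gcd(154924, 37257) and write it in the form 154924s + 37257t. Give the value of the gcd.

11

Repeated division:
154924 = 4×37257 + 5896
37257 = 6×5896 + 1881
5896 = 3×1881 + 253
1881 = 7×253 + 110
253 = 2×110 + 33
110 = 3×33 + 11
33 = 3×11 + 0
gcd(154924, 37257) = 11.
Back-substituting:
11 = 110 − 3·33
11 = −3·253 + 7·110
11 = 7·1881 − 52·253
11 = −52·5896 + 163·1881
11 = 163·37257 − 1030·5896
11 = −1030·154924 + 4283·37257
So 11 = (-1030)·154924 + (4283)·37257.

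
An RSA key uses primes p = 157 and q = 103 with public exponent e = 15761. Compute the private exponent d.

5585

φ(n) = (p−1)(q−1) = 156·102 = 15912.
Need d with 15761·d ≡ 1 (mod 15912). Apply the extended Euclidean algorithm:
15912 = 1×15761 + 151
15761 = 104×151 + 57
151 = 2×57 + 37
57 = 1×37 + 20
37 = 1×20 + 17
20 = 1×17 + 3
17 = 5×3 + 2
3 = 1×2 + 1
2 = 2×1 + 0
Back-substitute:
1 = 3 − 2
1 = −17 + 6·3
1 = 6·20 − 7·17
1 = −7·37 + 13·20
1 = 13·57 − 20·37
1 = −20·151 + 53·57
1 = 53·15761 − 5532·151
1 = −5532·15912 + 5585·15761
So 15761·5585 ≡ 1 (mod 15912), hence d = 5585.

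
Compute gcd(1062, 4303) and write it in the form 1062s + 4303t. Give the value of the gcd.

1

Euclidean algorithm:
4303 = 4·1062 + 55
1062 = 19·55 + 17
55 = 3·17 + 4
17 = 4·4 + 1
4 = 4·1 + 0
gcd(1062, 4303) = 1.
Express as a combination:
1 = 17 − 4·4
1 = −4·55 + 13·17
1 = 13·1062 − 251·55
1 = −251·4303 + 1017·1062
So 1 = (-251)·4303 + (1017)·1062.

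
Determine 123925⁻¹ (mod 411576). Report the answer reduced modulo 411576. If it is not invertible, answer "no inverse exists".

367069

Extended Euclidean algorithm:
411576 = 3×123925 + 39801
123925 = 3×39801 + 4522
39801 = 8×4522 + 3625
4522 = 1×3625 + 897
3625 = 4×897 + 37
897 = 24×37 + 9
37 = 4×9 + 1
9 = 9×1 + 0
gcd = 1, so the inverse exists. Back-substitute:
1 = 37 − 4·9
1 = −4·897 + 97·37
1 = 97·3625 − 392·897
1 = −392·4522 + 489·3625
1 = 489·39801 − 4304·4522
1 = −4304·123925 + 13401·39801
1 = 13401·411576 − 44507·123925
Hence 123925⁻¹ ≡ -44507 ≡ 367069 (mod 411576).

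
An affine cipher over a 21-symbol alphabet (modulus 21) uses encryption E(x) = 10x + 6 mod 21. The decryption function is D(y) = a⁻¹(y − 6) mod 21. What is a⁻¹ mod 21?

19

gcd(21, 10) by repeated division:
21 = 2×10 + 1
10 = 10×1 + 0
Since gcd(10, 21) = 1, back-substitute to write 1 as a combination:
1 = 21 − 2·10
So 10·(-2) ≡ 1 (mod 21), and -2 ≡ 19 (mod 21).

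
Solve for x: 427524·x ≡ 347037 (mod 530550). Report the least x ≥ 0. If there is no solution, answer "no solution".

gcd(427524, 530550):
530550 = 1*427524 + 103026
427524 = 4*103026 + 15420
103026 = 6*15420 + 10506
15420 = 1*10506 + 4914
10506 = 2*4914 + 678
4914 = 7*678 + 168
678 = 4*168 + 6
168 = 28*6 + 0
gcd = 6, but 6 ∤ 347037, so the congruence has no solution.

no solution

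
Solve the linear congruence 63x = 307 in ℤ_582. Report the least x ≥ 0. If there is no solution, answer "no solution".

no solution

gcd(63, 582):
582 = 9*63 + 15
63 = 4*15 + 3
15 = 5*3 + 0
gcd = 3, but 3 ∤ 307, so the congruence has no solution.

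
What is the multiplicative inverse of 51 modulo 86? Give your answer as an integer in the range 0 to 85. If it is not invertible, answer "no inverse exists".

gcd(86, 51) by repeated division:
86 = 1·51 + 35
51 = 1·35 + 16
35 = 2·16 + 3
16 = 5·3 + 1
3 = 3·1 + 0
The gcd is 1. Working backward:
1 = 16 − 5·3
1 = −5·35 + 11·16
1 = 11·51 − 16·35
1 = −16·86 + 27·51
So 51·27 ≡ 1 (mod 86).

27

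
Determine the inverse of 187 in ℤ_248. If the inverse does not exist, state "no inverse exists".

gcd(248, 187) by repeated division:
248 = 1×187 + 61
187 = 3×61 + 4
61 = 15×4 + 1
4 = 4×1 + 0
gcd = 1, so the inverse exists. Back-substitute:
1 = 61 − 15·4
1 = −15·187 + 46·61
1 = 46·248 − 61·187
Hence 187⁻¹ ≡ -61 ≡ 187 (mod 248).

187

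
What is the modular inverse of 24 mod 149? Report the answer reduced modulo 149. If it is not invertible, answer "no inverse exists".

118

Run Euclid on (149, 24):
149 = 6×24 + 5
24 = 4×5 + 4
5 = 1×4 + 1
4 = 4×1 + 0
gcd = 1, so the inverse exists. Back-substitute:
1 = 5 − 4
1 = −24 + 5·5
1 = 5·149 − 31·24
Hence 24⁻¹ ≡ -31 ≡ 118 (mod 149).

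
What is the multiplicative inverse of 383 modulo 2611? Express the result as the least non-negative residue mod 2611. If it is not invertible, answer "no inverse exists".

Extended Euclidean algorithm:
2611 = 6×383 + 313
383 = 1×313 + 70
313 = 4×70 + 33
70 = 2×33 + 4
33 = 8×4 + 1
4 = 4×1 + 0
Since gcd(383, 2611) = 1, back-substitute to write 1 as a combination:
1 = 33 − 8·4
1 = −8·70 + 17·33
1 = 17·313 − 76·70
1 = −76·383 + 93·313
1 = 93·2611 − 634·383
So 383·(-634) ≡ 1 (mod 2611), and -634 ≡ 1977 (mod 2611).

1977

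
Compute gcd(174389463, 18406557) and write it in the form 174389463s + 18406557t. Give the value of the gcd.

9

Euclidean algorithm:
174389463 = 9·18406557 + 8730450
18406557 = 2·8730450 + 945657
8730450 = 9·945657 + 219537
945657 = 4·219537 + 67509
219537 = 3·67509 + 17010
67509 = 3·17010 + 16479
17010 = 1·16479 + 531
16479 = 31·531 + 18
531 = 29·18 + 9
18 = 2·9 + 0
gcd(174389463, 18406557) = 9.
Back-substituting:
9 = 531 − 29·18
9 = −29·16479 + 900·531
9 = 900·17010 − 929·16479
9 = −929·67509 + 3687·17010
9 = 3687·219537 − 11990·67509
9 = −11990·945657 + 51647·219537
9 = 51647·8730450 − 476813·945657
9 = −476813·18406557 + 1005273·8730450
9 = 1005273·174389463 − 9524270·18406557
So 9 = (1005273)·174389463 + (-9524270)·18406557.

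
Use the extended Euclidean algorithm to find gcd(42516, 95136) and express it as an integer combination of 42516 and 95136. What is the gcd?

12

Apply Euclid's algorithm to 95136 and 42516:
95136 = 2*42516 + 10104
42516 = 4*10104 + 2100
10104 = 4*2100 + 1704
2100 = 1*1704 + 396
1704 = 4*396 + 120
396 = 3*120 + 36
120 = 3*36 + 12
36 = 3*12 + 0
gcd(42516, 95136) = 12.
Working backward:
12 = 120 − 3·36
12 = −3·396 + 10·120
12 = 10·1704 − 43·396
12 = −43·2100 + 53·1704
12 = 53·10104 − 255·2100
12 = −255·42516 + 1073·10104
12 = 1073·95136 − 2401·42516
So 12 = (1073)·95136 + (-2401)·42516.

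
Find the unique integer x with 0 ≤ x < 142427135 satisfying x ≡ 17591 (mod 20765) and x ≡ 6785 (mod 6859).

118523446

Write x = 17591 + 20765·k. Then 20765·k ≡ 6785 − 17591 ≡ 2912 (mod 6859).
Need 20765⁻¹ mod 6859. Extended Euclid on (6859, 188):
6859 = 36×188 + 91
188 = 2×91 + 6
91 = 15×6 + 1
6 = 6×1 + 0
Back-substitute:
1 = 91 − 15·6
1 = −15·188 + 31·91
1 = 31·6859 − 1131·188
20765⁻¹ ≡ 5728 (mod 6859), so k ≡ 5728·2912 ≡ 5707 (mod 6859).
x = 17591 + 20765·5707 = 118523446.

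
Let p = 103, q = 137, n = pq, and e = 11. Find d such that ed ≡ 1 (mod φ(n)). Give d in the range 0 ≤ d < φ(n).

φ(n) = (p−1)(q−1) = 102·136 = 13872.
Need d with 11·d ≡ 1 (mod 13872). Apply the extended Euclidean algorithm:
13872 = 1261*11 + 1
11 = 11*1 + 0
Back-substitute:
1 = 13872 − 1261·11
So 11·(-1261) ≡ 1 (mod 13872), hence d ≡ -1261 ≡ 12611 (mod 13872).

12611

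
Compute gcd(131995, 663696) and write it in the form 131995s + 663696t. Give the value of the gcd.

1

Apply Euclid's algorithm to 663696 and 131995:
663696 = 5×131995 + 3721
131995 = 35×3721 + 1760
3721 = 2×1760 + 201
1760 = 8×201 + 152
201 = 1×152 + 49
152 = 3×49 + 5
49 = 9×5 + 4
5 = 1×4 + 1
4 = 4×1 + 0
gcd(131995, 663696) = 1.
Back-substituting:
1 = 5 − 4
1 = −49 + 10·5
1 = 10·152 − 31·49
1 = −31·201 + 41·152
1 = 41·1760 − 359·201
1 = −359·3721 + 759·1760
1 = 759·131995 − 26924·3721
1 = −26924·663696 + 135379·131995
So 1 = (-26924)·663696 + (135379)·131995.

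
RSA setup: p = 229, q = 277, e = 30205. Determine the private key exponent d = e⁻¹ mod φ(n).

57205

φ(n) = (p−1)(q−1) = 228·276 = 62928.
Need d with 30205·d ≡ 1 (mod 62928). Apply the extended Euclidean algorithm:
62928 = 2·30205 + 2518
30205 = 11·2518 + 2507
2518 = 1·2507 + 11
2507 = 227·11 + 10
11 = 1·10 + 1
10 = 10·1 + 0
Back-substitute:
1 = 11 − 10
1 = −2507 + 228·11
1 = 228·2518 − 229·2507
1 = −229·30205 + 2747·2518
1 = 2747·62928 − 5723·30205
So 30205·(-5723) ≡ 1 (mod 62928), hence d ≡ -5723 ≡ 57205 (mod 62928).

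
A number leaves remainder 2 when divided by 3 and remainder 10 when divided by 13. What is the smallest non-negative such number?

Write x = 2 + 3·k. Then 3·k ≡ 10 − 2 ≡ 8 (mod 13).
Need 3⁻¹ mod 13. Extended Euclid on (13, 3):
13 = 4×3 + 1
3 = 3×1 + 0
Back-substitute:
1 = 13 − 4·3
3⁻¹ ≡ 9 (mod 13), so k ≡ 9·8 ≡ 7 (mod 13).
x = 2 + 3·7 = 23.

23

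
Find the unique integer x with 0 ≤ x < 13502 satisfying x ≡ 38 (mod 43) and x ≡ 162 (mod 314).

Write x = 38 + 43·k. Then 43·k ≡ 162 − 38 ≡ 124 (mod 314).
Need 43⁻¹ mod 314. Extended Euclid on (314, 43):
314 = 7*43 + 13
43 = 3*13 + 4
13 = 3*4 + 1
4 = 4*1 + 0
Back-substitute:
1 = 13 − 3·4
1 = −3·43 + 10·13
1 = 10·314 − 73·43
43⁻¹ ≡ 241 (mod 314), so k ≡ 241·124 ≡ 54 (mod 314).
x = 38 + 43·54 = 2360.

2360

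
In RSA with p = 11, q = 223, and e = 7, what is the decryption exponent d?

1903

φ(n) = (p−1)(q−1) = 10·222 = 2220.
Need d with 7·d ≡ 1 (mod 2220). Apply the extended Euclidean algorithm:
2220 = 317×7 + 1
7 = 7×1 + 0
Back-substitute:
1 = 2220 − 317·7
So 7·(-317) ≡ 1 (mod 2220), hence d ≡ -317 ≡ 1903 (mod 2220).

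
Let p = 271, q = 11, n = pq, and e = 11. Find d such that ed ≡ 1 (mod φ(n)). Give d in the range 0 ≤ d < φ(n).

φ(n) = (p−1)(q−1) = 270·10 = 2700.
Need d with 11·d ≡ 1 (mod 2700). Apply the extended Euclidean algorithm:
2700 = 245·11 + 5
11 = 2·5 + 1
5 = 5·1 + 0
Back-substitute:
1 = 11 − 2·5
1 = −2·2700 + 491·11
So 11·491 ≡ 1 (mod 2700), hence d = 491.

491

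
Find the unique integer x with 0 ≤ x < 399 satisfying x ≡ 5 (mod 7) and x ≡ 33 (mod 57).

33

Write x = 5 + 7·k. Then 7·k ≡ 33 − 5 ≡ 28 (mod 57).
Need 7⁻¹ mod 57. Extended Euclid on (57, 7):
57 = 8*7 + 1
7 = 7*1 + 0
Back-substitute:
1 = 57 − 8·7
7⁻¹ ≡ 49 (mod 57), so k ≡ 49·28 ≡ 4 (mod 57).
x = 5 + 7·4 = 33.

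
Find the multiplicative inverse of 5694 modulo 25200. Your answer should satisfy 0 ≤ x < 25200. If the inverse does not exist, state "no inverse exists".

no inverse exists

Euclidean algorithm on 25200, 5694:
25200 = 4×5694 + 2424
5694 = 2×2424 + 846
2424 = 2×846 + 732
846 = 1×732 + 114
732 = 6×114 + 48
114 = 2×48 + 18
48 = 2×18 + 12
18 = 1×12 + 6
12 = 2×6 + 0
gcd(5694, 25200) = 6 ≠ 1, so 5694 has no multiplicative inverse modulo 25200.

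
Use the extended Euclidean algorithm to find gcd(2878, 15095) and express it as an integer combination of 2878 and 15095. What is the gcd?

Euclidean algorithm:
15095 = 5×2878 + 705
2878 = 4×705 + 58
705 = 12×58 + 9
58 = 6×9 + 4
9 = 2×4 + 1
4 = 4×1 + 0
gcd(2878, 15095) = 1.
Express as a combination:
1 = 9 − 2·4
1 = −2·58 + 13·9
1 = 13·705 − 158·58
1 = −158·2878 + 645·705
1 = 645·15095 − 3383·2878
So 1 = (645)·15095 + (-3383)·2878.

1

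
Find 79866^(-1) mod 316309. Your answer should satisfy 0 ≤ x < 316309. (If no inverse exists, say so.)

Apply the Euclidean algorithm to 316309 and 79866:
316309 = 3·79866 + 76711
79866 = 1·76711 + 3155
76711 = 24·3155 + 991
3155 = 3·991 + 182
991 = 5·182 + 81
182 = 2·81 + 20
81 = 4·20 + 1
20 = 20·1 + 0
Since gcd(79866, 316309) = 1, back-substitute to write 1 as a combination:
1 = 81 − 4·20
1 = −4·182 + 9·81
1 = 9·991 − 49·182
1 = −49·3155 + 156·991
1 = 156·76711 − 3793·3155
1 = −3793·79866 + 3949·76711
1 = 3949·316309 − 15640·79866
Thus 79866·(-15640) ≡ 1 (mod 316309); reducing, -15640 mod 316309 = 300669.

300669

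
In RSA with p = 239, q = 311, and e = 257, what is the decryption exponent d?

φ(n) = (p−1)(q−1) = 238·310 = 73780.
Need d with 257·d ≡ 1 (mod 73780). Apply the extended Euclidean algorithm:
73780 = 287×257 + 21
257 = 12×21 + 5
21 = 4×5 + 1
5 = 5×1 + 0
Back-substitute:
1 = 21 − 4·5
1 = −4·257 + 49·21
1 = 49·73780 − 14067·257
So 257·(-14067) ≡ 1 (mod 73780), hence d ≡ -14067 ≡ 59713 (mod 73780).

59713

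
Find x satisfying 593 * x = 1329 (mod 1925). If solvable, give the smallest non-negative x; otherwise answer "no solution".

First find gcd(593, 1925):
1925 = 3*593 + 146
593 = 4*146 + 9
146 = 16*9 + 2
9 = 4*2 + 1
2 = 2*1 + 0
gcd = 1, so a unique solution mod 1925 exists.
Back-substitute for the Bézout coefficients:
1 = 9 − 4·2
1 = −4·146 + 65·9
1 = 65·593 − 264·146
1 = −264·1925 + 857·593
So 593·(857) ≡ 1 (mod 1925), giving 593⁻¹ ≡ 857.
x ≡ 593⁻¹·1329 ≡ 857·1329 ≡ 1278 (mod 1925).

1278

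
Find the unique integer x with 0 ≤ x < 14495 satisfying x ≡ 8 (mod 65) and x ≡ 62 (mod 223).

2738

Write x = 8 + 65·k. Then 65·k ≡ 62 − 8 ≡ 54 (mod 223).
Need 65⁻¹ mod 223. Extended Euclid on (223, 65):
223 = 3·65 + 28
65 = 2·28 + 9
28 = 3·9 + 1
9 = 9·1 + 0
Back-substitute:
1 = 28 − 3·9
1 = −3·65 + 7·28
1 = 7·223 − 24·65
65⁻¹ ≡ 199 (mod 223), so k ≡ 199·54 ≡ 42 (mod 223).
x = 8 + 65·42 = 2738.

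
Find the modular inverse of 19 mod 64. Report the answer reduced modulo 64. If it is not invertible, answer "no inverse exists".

Run Euclid on (64, 19):
64 = 3×19 + 7
19 = 2×7 + 5
7 = 1×5 + 2
5 = 2×2 + 1
2 = 2×1 + 0
gcd = 1, so the inverse exists. Back-substitute:
1 = 5 − 2·2
1 = −2·7 + 3·5
1 = 3·19 − 8·7
1 = −8·64 + 27·19
So 19·27 ≡ 1 (mod 64).

27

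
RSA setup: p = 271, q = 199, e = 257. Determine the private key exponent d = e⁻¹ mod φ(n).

13313

φ(n) = (p−1)(q−1) = 270·198 = 53460.
Need d with 257·d ≡ 1 (mod 53460). Apply the extended Euclidean algorithm:
53460 = 208·257 + 4
257 = 64·4 + 1
4 = 4·1 + 0
Back-substitute:
1 = 257 − 64·4
1 = −64·53460 + 13313·257
So 257·13313 ≡ 1 (mod 53460), hence d = 13313.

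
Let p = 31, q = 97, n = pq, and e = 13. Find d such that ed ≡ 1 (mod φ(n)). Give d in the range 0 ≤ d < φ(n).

2437

φ(n) = (p−1)(q−1) = 30·96 = 2880.
Need d with 13·d ≡ 1 (mod 2880). Apply the extended Euclidean algorithm:
2880 = 221*13 + 7
13 = 1*7 + 6
7 = 1*6 + 1
6 = 6*1 + 0
Back-substitute:
1 = 7 − 6
1 = −13 + 2·7
1 = 2·2880 − 443·13
So 13·(-443) ≡ 1 (mod 2880), hence d ≡ -443 ≡ 2437 (mod 2880).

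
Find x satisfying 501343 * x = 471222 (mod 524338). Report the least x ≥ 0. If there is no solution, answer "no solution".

275180

First find gcd(501343, 524338):
524338 = 1·501343 + 22995
501343 = 21·22995 + 18448
22995 = 1·18448 + 4547
18448 = 4·4547 + 260
4547 = 17·260 + 127
260 = 2·127 + 6
127 = 21·6 + 1
6 = 6·1 + 0
gcd = 1, so a unique solution mod 524338 exists.
Back-substitute for the Bézout coefficients:
1 = 127 − 21·6
1 = −21·260 + 43·127
1 = 43·4547 − 752·260
1 = −752·18448 + 3051·4547
1 = 3051·22995 − 3803·18448
1 = −3803·501343 + 82914·22995
1 = 82914·524338 − 86717·501343
So 501343·(-86717) ≡ 1 (mod 524338), giving 501343⁻¹ ≡ 437621.
x ≡ 501343⁻¹·471222 ≡ 437621·471222 ≡ 275180 (mod 524338).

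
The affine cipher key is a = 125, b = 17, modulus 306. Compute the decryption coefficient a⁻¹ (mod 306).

71

Apply the Euclidean algorithm to 306 and 125:
306 = 2*125 + 56
125 = 2*56 + 13
56 = 4*13 + 4
13 = 3*4 + 1
4 = 4*1 + 0
gcd = 1, so the inverse exists. Back-substitute:
1 = 13 − 3·4
1 = −3·56 + 13·13
1 = 13·125 − 29·56
1 = −29·306 + 71·125
So 125·71 ≡ 1 (mod 306).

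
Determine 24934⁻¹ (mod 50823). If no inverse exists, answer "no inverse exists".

gcd(50823, 24934) by repeated division:
50823 = 2×24934 + 955
24934 = 26×955 + 104
955 = 9×104 + 19
104 = 5×19 + 9
19 = 2×9 + 1
9 = 9×1 + 0
gcd = 1, so the inverse exists. Back-substitute:
1 = 19 − 2·9
1 = −2·104 + 11·19
1 = 11·955 − 101·104
1 = −101·24934 + 2637·955
1 = 2637·50823 − 5375·24934
Thus 24934·(-5375) ≡ 1 (mod 50823); reducing, -5375 mod 50823 = 45448.

45448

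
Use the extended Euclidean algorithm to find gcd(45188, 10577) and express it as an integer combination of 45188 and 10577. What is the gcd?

Repeated division:
45188 = 4×10577 + 2880
10577 = 3×2880 + 1937
2880 = 1×1937 + 943
1937 = 2×943 + 51
943 = 18×51 + 25
51 = 2×25 + 1
25 = 25×1 + 0
gcd(45188, 10577) = 1.
Back-substituting:
1 = 51 − 2·25
1 = −2·943 + 37·51
1 = 37·1937 − 76·943
1 = −76·2880 + 113·1937
1 = 113·10577 − 415·2880
1 = −415·45188 + 1773·10577
So 1 = (-415)·45188 + (1773)·10577.

1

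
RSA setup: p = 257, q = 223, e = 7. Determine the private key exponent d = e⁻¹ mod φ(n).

φ(n) = (p−1)(q−1) = 256·222 = 56832.
Need d with 7·d ≡ 1 (mod 56832). Apply the extended Euclidean algorithm:
56832 = 8118·7 + 6
7 = 1·6 + 1
6 = 6·1 + 0
Back-substitute:
1 = 7 − 6
1 = −56832 + 8119·7
So 7·8119 ≡ 1 (mod 56832), hence d = 8119.

8119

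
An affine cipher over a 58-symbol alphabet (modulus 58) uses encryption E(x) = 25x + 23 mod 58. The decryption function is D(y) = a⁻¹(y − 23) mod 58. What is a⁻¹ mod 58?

Run Euclid on (58, 25):
58 = 2*25 + 8
25 = 3*8 + 1
8 = 8*1 + 0
Since gcd(25, 58) = 1, back-substitute to write 1 as a combination:
1 = 25 − 3·8
1 = −3·58 + 7·25
So 25·7 ≡ 1 (mod 58).

7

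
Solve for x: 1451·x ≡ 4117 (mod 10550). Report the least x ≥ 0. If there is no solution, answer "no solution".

First find gcd(1451, 10550):
10550 = 7·1451 + 393
1451 = 3·393 + 272
393 = 1·272 + 121
272 = 2·121 + 30
121 = 4·30 + 1
30 = 30·1 + 0
gcd = 1, so a unique solution mod 10550 exists.
Back-substitute for the Bézout coefficients:
1 = 121 − 4·30
1 = −4·272 + 9·121
1 = 9·393 − 13·272
1 = −13·1451 + 48·393
1 = 48·10550 − 349·1451
So 1451·(-349) ≡ 1 (mod 10550), giving 1451⁻¹ ≡ 10201.
x ≡ 1451⁻¹·4117 ≡ 10201·4117 ≡ 8517 (mod 10550).

8517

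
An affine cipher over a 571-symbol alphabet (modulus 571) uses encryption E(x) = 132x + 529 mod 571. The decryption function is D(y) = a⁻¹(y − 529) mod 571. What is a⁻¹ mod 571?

Run Euclid on (571, 132):
571 = 4*132 + 43
132 = 3*43 + 3
43 = 14*3 + 1
3 = 3*1 + 0
The gcd is 1. Working backward:
1 = 43 − 14·3
1 = −14·132 + 43·43
1 = 43·571 − 186·132
Thus 132·(-186) ≡ 1 (mod 571); reducing, -186 mod 571 = 385.

385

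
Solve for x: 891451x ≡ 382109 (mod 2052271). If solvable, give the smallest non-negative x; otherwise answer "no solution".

First find gcd(891451, 2052271):
2052271 = 2·891451 + 269369
891451 = 3·269369 + 83344
269369 = 3·83344 + 19337
83344 = 4·19337 + 5996
19337 = 3·5996 + 1349
5996 = 4·1349 + 600
1349 = 2·600 + 149
600 = 4·149 + 4
149 = 37·4 + 1
4 = 4·1 + 0
gcd = 1, so a unique solution mod 2052271 exists.
Back-substitute for the Bézout coefficients:
1 = 149 − 37·4
1 = −37·600 + 149·149
1 = 149·1349 − 335·600
1 = −335·5996 + 1489·1349
1 = 1489·19337 − 4802·5996
1 = −4802·83344 + 20697·19337
1 = 20697·269369 − 66893·83344
1 = −66893·891451 + 221376·269369
1 = 221376·2052271 − 509645·891451
So 891451·(-509645) ≡ 1 (mod 2052271), giving 891451⁻¹ ≡ 1542626.
x ≡ 891451⁻¹·382109 ≡ 1542626·382109 ≡ 53885 (mod 2052271).

53885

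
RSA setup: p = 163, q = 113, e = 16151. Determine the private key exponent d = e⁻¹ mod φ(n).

14375

φ(n) = (p−1)(q−1) = 162·112 = 18144.
Need d with 16151·d ≡ 1 (mod 18144). Apply the extended Euclidean algorithm:
18144 = 1×16151 + 1993
16151 = 8×1993 + 207
1993 = 9×207 + 130
207 = 1×130 + 77
130 = 1×77 + 53
77 = 1×53 + 24
53 = 2×24 + 5
24 = 4×5 + 4
5 = 1×4 + 1
4 = 4×1 + 0
Back-substitute:
1 = 5 − 4
1 = −24 + 5·5
1 = 5·53 − 11·24
1 = −11·77 + 16·53
1 = 16·130 − 27·77
1 = −27·207 + 43·130
1 = 43·1993 − 414·207
1 = −414·16151 + 3355·1993
1 = 3355·18144 − 3769·16151
So 16151·(-3769) ≡ 1 (mod 18144), hence d ≡ -3769 ≡ 14375 (mod 18144).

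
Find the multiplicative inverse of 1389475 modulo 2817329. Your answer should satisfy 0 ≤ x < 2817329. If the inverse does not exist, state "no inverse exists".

555479

Apply the Euclidean algorithm to 2817329 and 1389475:
2817329 = 2·1389475 + 38379
1389475 = 36·38379 + 7831
38379 = 4·7831 + 7055
7831 = 1·7055 + 776
7055 = 9·776 + 71
776 = 10·71 + 66
71 = 1·66 + 5
66 = 13·5 + 1
5 = 5·1 + 0
The gcd is 1. Working backward:
1 = 66 − 13·5
1 = −13·71 + 14·66
1 = 14·776 − 153·71
1 = −153·7055 + 1391·776
1 = 1391·7831 − 1544·7055
1 = −1544·38379 + 7567·7831
1 = 7567·1389475 − 273956·38379
1 = −273956·2817329 + 555479·1389475
So 1389475·555479 ≡ 1 (mod 2817329).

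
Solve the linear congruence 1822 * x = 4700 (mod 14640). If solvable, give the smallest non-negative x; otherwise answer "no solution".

First find gcd(1822, 14640):
14640 = 8×1822 + 64
1822 = 28×64 + 30
64 = 2×30 + 4
30 = 7×4 + 2
4 = 2×2 + 0
gcd = 2 and 2 | 4700, so solutions exist. Divide through by 2: 911x ≡ 2350 (mod 7320).
Now find 911⁻¹ mod 7320:
7320 = 8·911 + 32
911 = 28·32 + 15
32 = 2·15 + 2
15 = 7·2 + 1
2 = 2·1 + 0
Back-substitute:
1 = 15 − 7·2
1 = −7·32 + 15·15
1 = 15·911 − 427·32
1 = −427·7320 + 3431·911
So 911⁻¹ ≡ 3431 (mod 7320).
Then x ≡ 3431·2350 ≡ 3530 (mod 7320); the smallest non-negative solution is x = 3530.

3530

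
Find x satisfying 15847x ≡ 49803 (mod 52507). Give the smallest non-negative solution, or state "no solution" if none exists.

First find gcd(15847, 52507):
52507 = 3*15847 + 4966
15847 = 3*4966 + 949
4966 = 5*949 + 221
949 = 4*221 + 65
221 = 3*65 + 26
65 = 2*26 + 13
26 = 2*13 + 0
gcd = 13 and 13 | 49803, so solutions exist. Divide through by 13: 1219x ≡ 3831 (mod 4039).
Now find 1219⁻¹ mod 4039:
4039 = 3*1219 + 382
1219 = 3*382 + 73
382 = 5*73 + 17
73 = 4*17 + 5
17 = 3*5 + 2
5 = 2*2 + 1
2 = 2*1 + 0
Back-substitute:
1 = 5 − 2·2
1 = −2·17 + 7·5
1 = 7·73 − 30·17
1 = −30·382 + 157·73
1 = 157·1219 − 501·382
1 = −501·4039 + 1660·1219
So 1219⁻¹ ≡ 1660 (mod 4039).
Then x ≡ 1660·3831 ≡ 2074 (mod 4039); the smallest non-negative solution is x = 2074.

2074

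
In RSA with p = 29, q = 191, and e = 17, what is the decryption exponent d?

313

φ(n) = (p−1)(q−1) = 28·190 = 5320.
Need d with 17·d ≡ 1 (mod 5320). Apply the extended Euclidean algorithm:
5320 = 312×17 + 16
17 = 1×16 + 1
16 = 16×1 + 0
Back-substitute:
1 = 17 − 16
1 = −5320 + 313·17
So 17·313 ≡ 1 (mod 5320), hence d = 313.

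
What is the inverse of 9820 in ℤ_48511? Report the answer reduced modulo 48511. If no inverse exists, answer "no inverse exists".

33933

Extended Euclidean algorithm:
48511 = 4*9820 + 9231
9820 = 1*9231 + 589
9231 = 15*589 + 396
589 = 1*396 + 193
396 = 2*193 + 10
193 = 19*10 + 3
10 = 3*3 + 1
3 = 3*1 + 0
The gcd is 1. Working backward:
1 = 10 − 3·3
1 = −3·193 + 58·10
1 = 58·396 − 119·193
1 = −119·589 + 177·396
1 = 177·9231 − 2774·589
1 = −2774·9820 + 2951·9231
1 = 2951·48511 − 14578·9820
Thus 9820·(-14578) ≡ 1 (mod 48511); reducing, -14578 mod 48511 = 33933.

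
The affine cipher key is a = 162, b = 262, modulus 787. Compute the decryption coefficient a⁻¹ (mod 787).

753

gcd(787, 162) by repeated division:
787 = 4·162 + 139
162 = 1·139 + 23
139 = 6·23 + 1
23 = 23·1 + 0
gcd = 1, so the inverse exists. Back-substitute:
1 = 139 − 6·23
1 = −6·162 + 7·139
1 = 7·787 − 34·162
Hence 162⁻¹ ≡ -34 ≡ 753 (mod 787).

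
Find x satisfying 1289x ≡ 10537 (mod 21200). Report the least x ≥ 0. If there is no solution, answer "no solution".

First find gcd(1289, 21200):
21200 = 16·1289 + 576
1289 = 2·576 + 137
576 = 4·137 + 28
137 = 4·28 + 25
28 = 1·25 + 3
25 = 8·3 + 1
3 = 3·1 + 0
gcd = 1, so a unique solution mod 21200 exists.
Back-substitute for the Bézout coefficients:
1 = 25 − 8·3
1 = −8·28 + 9·25
1 = 9·137 − 44·28
1 = −44·576 + 185·137
1 = 185·1289 − 414·576
1 = −414·21200 + 6809·1289
So 1289·(6809) ≡ 1 (mod 21200), giving 1289⁻¹ ≡ 6809.
x ≡ 1289⁻¹·10537 ≡ 6809·10537 ≡ 5633 (mod 21200).

5633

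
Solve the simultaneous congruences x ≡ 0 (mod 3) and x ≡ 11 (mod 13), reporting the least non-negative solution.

24

Write x = 0 + 3·k. Then 3·k ≡ 11 − 0 ≡ 11 (mod 13).
Need 3⁻¹ mod 13. Extended Euclid on (13, 3):
13 = 4×3 + 1
3 = 3×1 + 0
Back-substitute:
1 = 13 − 4·3
3⁻¹ ≡ 9 (mod 13), so k ≡ 9·11 ≡ 8 (mod 13).
x = 0 + 3·8 = 24.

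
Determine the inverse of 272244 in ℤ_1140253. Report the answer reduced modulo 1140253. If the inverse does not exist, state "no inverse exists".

Extended Euclidean algorithm:
1140253 = 4×272244 + 51277
272244 = 5×51277 + 15859
51277 = 3×15859 + 3700
15859 = 4×3700 + 1059
3700 = 3×1059 + 523
1059 = 2×523 + 13
523 = 40×13 + 3
13 = 4×3 + 1
3 = 3×1 + 0
Since gcd(272244, 1140253) = 1, back-substitute to write 1 as a combination:
1 = 13 − 4·3
1 = −4·523 + 161·13
1 = 161·1059 − 326·523
1 = −326·3700 + 1139·1059
1 = 1139·15859 − 4882·3700
1 = −4882·51277 + 15785·15859
1 = 15785·272244 − 83807·51277
1 = −83807·1140253 + 351013·272244
So 272244·351013 ≡ 1 (mod 1140253).

351013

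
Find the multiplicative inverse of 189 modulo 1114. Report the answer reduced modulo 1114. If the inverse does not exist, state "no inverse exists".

Run Euclid on (1114, 189):
1114 = 5*189 + 169
189 = 1*169 + 20
169 = 8*20 + 9
20 = 2*9 + 2
9 = 4*2 + 1
2 = 2*1 + 0
The gcd is 1. Working backward:
1 = 9 − 4·2
1 = −4·20 + 9·9
1 = 9·169 − 76·20
1 = −76·189 + 85·169
1 = 85·1114 − 501·189
Hence 189⁻¹ ≡ -501 ≡ 613 (mod 1114).

613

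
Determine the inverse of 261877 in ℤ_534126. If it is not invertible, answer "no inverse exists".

Extended Euclidean algorithm:
534126 = 2×261877 + 10372
261877 = 25×10372 + 2577
10372 = 4×2577 + 64
2577 = 40×64 + 17
64 = 3×17 + 13
17 = 1×13 + 4
13 = 3×4 + 1
4 = 4×1 + 0
The gcd is 1. Working backward:
1 = 13 − 3·4
1 = −3·17 + 4·13
1 = 4·64 − 15·17
1 = −15·2577 + 604·64
1 = 604·10372 − 2431·2577
1 = −2431·261877 + 61379·10372
1 = 61379·534126 − 125189·261877
Thus 261877·(-125189) ≡ 1 (mod 534126); reducing, -125189 mod 534126 = 408937.

408937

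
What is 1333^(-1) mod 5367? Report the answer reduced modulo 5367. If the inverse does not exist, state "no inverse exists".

1840

gcd(5367, 1333) by repeated division:
5367 = 4·1333 + 35
1333 = 38·35 + 3
35 = 11·3 + 2
3 = 1·2 + 1
2 = 2·1 + 0
gcd = 1, so the inverse exists. Back-substitute:
1 = 3 − 2
1 = −35 + 12·3
1 = 12·1333 − 457·35
1 = −457·5367 + 1840·1333
So 1333·1840 ≡ 1 (mod 5367).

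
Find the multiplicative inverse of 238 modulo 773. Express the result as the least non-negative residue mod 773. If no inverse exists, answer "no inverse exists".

gcd(773, 238) by repeated division:
773 = 3·238 + 59
238 = 4·59 + 2
59 = 29·2 + 1
2 = 2·1 + 0
The gcd is 1. Working backward:
1 = 59 − 29·2
1 = −29·238 + 117·59
1 = 117·773 − 380·238
Thus 238·(-380) ≡ 1 (mod 773); reducing, -380 mod 773 = 393.

393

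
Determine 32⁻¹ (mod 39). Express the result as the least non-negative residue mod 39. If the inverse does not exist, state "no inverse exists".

Apply the Euclidean algorithm to 39 and 32:
39 = 1·32 + 7
32 = 4·7 + 4
7 = 1·4 + 3
4 = 1·3 + 1
3 = 3·1 + 0
The gcd is 1. Working backward:
1 = 4 − 3
1 = −7 + 2·4
1 = 2·32 − 9·7
1 = −9·39 + 11·32
So 32·11 ≡ 1 (mod 39).

11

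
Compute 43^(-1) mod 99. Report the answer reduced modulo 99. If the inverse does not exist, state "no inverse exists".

Apply the Euclidean algorithm to 99 and 43:
99 = 2·43 + 13
43 = 3·13 + 4
13 = 3·4 + 1
4 = 4·1 + 0
The gcd is 1. Working backward:
1 = 13 − 3·4
1 = −3·43 + 10·13
1 = 10·99 − 23·43
Hence 43⁻¹ ≡ -23 ≡ 76 (mod 99).

76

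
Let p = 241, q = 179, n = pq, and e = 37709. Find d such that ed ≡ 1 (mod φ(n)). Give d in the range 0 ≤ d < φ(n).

φ(n) = (p−1)(q−1) = 240·178 = 42720.
Need d with 37709·d ≡ 1 (mod 42720). Apply the extended Euclidean algorithm:
42720 = 1·37709 + 5011
37709 = 7·5011 + 2632
5011 = 1·2632 + 2379
2632 = 1·2379 + 253
2379 = 9·253 + 102
253 = 2·102 + 49
102 = 2·49 + 4
49 = 12·4 + 1
4 = 4·1 + 0
Back-substitute:
1 = 49 − 12·4
1 = −12·102 + 25·49
1 = 25·253 − 62·102
1 = −62·2379 + 583·253
1 = 583·2632 − 645·2379
1 = −645·5011 + 1228·2632
1 = 1228·37709 − 9241·5011
1 = −9241·42720 + 10469·37709
So 37709·10469 ≡ 1 (mod 42720), hence d = 10469.

10469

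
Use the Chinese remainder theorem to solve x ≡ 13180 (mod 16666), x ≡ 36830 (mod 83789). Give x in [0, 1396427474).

Write x = 13180 + 16666·k. Then 16666·k ≡ 36830 − 13180 ≡ 23650 (mod 83789).
Need 16666⁻¹ mod 83789. Extended Euclid on (83789, 16666):
83789 = 5·16666 + 459
16666 = 36·459 + 142
459 = 3·142 + 33
142 = 4·33 + 10
33 = 3·10 + 3
10 = 3·3 + 1
3 = 3·1 + 0
Back-substitute:
1 = 10 − 3·3
1 = −3·33 + 10·10
1 = 10·142 − 43·33
1 = −43·459 + 139·142
1 = 139·16666 − 5047·459
1 = −5047·83789 + 25374·16666
16666⁻¹ ≡ 25374 (mod 83789), so k ≡ 25374·23650 ≡ 82071 (mod 83789).
x = 13180 + 16666·82071 = 1367808466.

1367808466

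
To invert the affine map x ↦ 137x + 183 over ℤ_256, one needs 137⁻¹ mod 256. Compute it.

185

Extended Euclidean algorithm:
256 = 1×137 + 119
137 = 1×119 + 18
119 = 6×18 + 11
18 = 1×11 + 7
11 = 1×7 + 4
7 = 1×4 + 3
4 = 1×3 + 1
3 = 3×1 + 0
Since gcd(137, 256) = 1, back-substitute to write 1 as a combination:
1 = 4 − 3
1 = −7 + 2·4
1 = 2·11 − 3·7
1 = −3·18 + 5·11
1 = 5·119 − 33·18
1 = −33·137 + 38·119
1 = 38·256 − 71·137
Thus 137·(-71) ≡ 1 (mod 256); reducing, -71 mod 256 = 185.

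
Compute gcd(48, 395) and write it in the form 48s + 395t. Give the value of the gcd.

Repeated division:
395 = 8×48 + 11
48 = 4×11 + 4
11 = 2×4 + 3
4 = 1×3 + 1
3 = 3×1 + 0
gcd(48, 395) = 1.
Back-substituting:
1 = 4 − 3
1 = −11 + 3·4
1 = 3·48 − 13·11
1 = −13·395 + 107·48
So 1 = (-13)·395 + (107)·48.

1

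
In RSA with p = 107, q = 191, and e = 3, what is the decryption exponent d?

φ(n) = (p−1)(q−1) = 106·190 = 20140.
Need d with 3·d ≡ 1 (mod 20140). Apply the extended Euclidean algorithm:
20140 = 6713·3 + 1
3 = 3·1 + 0
Back-substitute:
1 = 20140 − 6713·3
So 3·(-6713) ≡ 1 (mod 20140), hence d ≡ -6713 ≡ 13427 (mod 20140).

13427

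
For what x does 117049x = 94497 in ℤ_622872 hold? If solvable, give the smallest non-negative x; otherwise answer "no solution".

First find gcd(117049, 622872):
622872 = 5*117049 + 37627
117049 = 3*37627 + 4168
37627 = 9*4168 + 115
4168 = 36*115 + 28
115 = 4*28 + 3
28 = 9*3 + 1
3 = 3*1 + 0
gcd = 1, so a unique solution mod 622872 exists.
Back-substitute for the Bézout coefficients:
1 = 28 − 9·3
1 = −9·115 + 37·28
1 = 37·4168 − 1341·115
1 = −1341·37627 + 12106·4168
1 = 12106·117049 − 37659·37627
1 = −37659·622872 + 200401·117049
So 117049·(200401) ≡ 1 (mod 622872), giving 117049⁻¹ ≡ 200401.
x ≡ 117049⁻¹·94497 ≡ 200401·94497 ≡ 115881 (mod 622872).

115881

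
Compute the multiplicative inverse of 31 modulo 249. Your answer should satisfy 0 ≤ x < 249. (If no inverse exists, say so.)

Run Euclid on (249, 31):
249 = 8×31 + 1
31 = 31×1 + 0
The gcd is 1. Working backward:
1 = 249 − 8·31
Thus 31·(-8) ≡ 1 (mod 249); reducing, -8 mod 249 = 241.

241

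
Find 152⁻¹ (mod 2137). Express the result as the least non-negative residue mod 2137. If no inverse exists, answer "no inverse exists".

gcd(2137, 152) by repeated division:
2137 = 14*152 + 9
152 = 16*9 + 8
9 = 1*8 + 1
8 = 8*1 + 0
gcd = 1, so the inverse exists. Back-substitute:
1 = 9 − 8
1 = −152 + 17·9
1 = 17·2137 − 239·152
Thus 152·(-239) ≡ 1 (mod 2137); reducing, -239 mod 2137 = 1898.

1898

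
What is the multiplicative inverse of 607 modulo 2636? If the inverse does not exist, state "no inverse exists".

gcd(2636, 607) by repeated division:
2636 = 4·607 + 208
607 = 2·208 + 191
208 = 1·191 + 17
191 = 11·17 + 4
17 = 4·4 + 1
4 = 4·1 + 0
gcd = 1, so the inverse exists. Back-substitute:
1 = 17 − 4·4
1 = −4·191 + 45·17
1 = 45·208 − 49·191
1 = −49·607 + 143·208
1 = 143·2636 − 621·607
So 607·(-621) ≡ 1 (mod 2636), and -621 ≡ 2015 (mod 2636).

2015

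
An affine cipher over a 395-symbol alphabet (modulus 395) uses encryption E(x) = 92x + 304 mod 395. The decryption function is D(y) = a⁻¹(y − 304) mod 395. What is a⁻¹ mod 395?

Run Euclid on (395, 92):
395 = 4*92 + 27
92 = 3*27 + 11
27 = 2*11 + 5
11 = 2*5 + 1
5 = 5*1 + 0
Since gcd(92, 395) = 1, back-substitute to write 1 as a combination:
1 = 11 − 2·5
1 = −2·27 + 5·11
1 = 5·92 − 17·27
1 = −17·395 + 73·92
So 92·73 ≡ 1 (mod 395).

73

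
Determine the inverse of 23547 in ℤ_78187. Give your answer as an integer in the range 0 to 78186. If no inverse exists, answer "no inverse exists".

Run Euclid on (78187, 23547):
78187 = 3·23547 + 7546
23547 = 3·7546 + 909
7546 = 8·909 + 274
909 = 3·274 + 87
274 = 3·87 + 13
87 = 6·13 + 9
13 = 1·9 + 4
9 = 2·4 + 1
4 = 4·1 + 0
The gcd is 1. Working backward:
1 = 9 − 2·4
1 = −2·13 + 3·9
1 = 3·87 − 20·13
1 = −20·274 + 63·87
1 = 63·909 − 209·274
1 = −209·7546 + 1735·909
1 = 1735·23547 − 5414·7546
1 = −5414·78187 + 17977·23547
So 23547·17977 ≡ 1 (mod 78187).

17977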